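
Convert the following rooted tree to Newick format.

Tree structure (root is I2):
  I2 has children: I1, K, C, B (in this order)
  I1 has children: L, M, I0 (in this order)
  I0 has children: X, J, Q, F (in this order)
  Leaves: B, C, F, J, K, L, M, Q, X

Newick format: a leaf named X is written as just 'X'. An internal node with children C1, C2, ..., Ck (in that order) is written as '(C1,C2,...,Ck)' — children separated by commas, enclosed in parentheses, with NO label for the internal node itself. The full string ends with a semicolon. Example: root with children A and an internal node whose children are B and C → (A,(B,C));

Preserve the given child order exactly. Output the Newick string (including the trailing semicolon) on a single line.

Answer: ((L,M,(X,J,Q,F)),K,C,B);

Derivation:
internal I2 with children ['I1', 'K', 'C', 'B']
  internal I1 with children ['L', 'M', 'I0']
    leaf 'L' → 'L'
    leaf 'M' → 'M'
    internal I0 with children ['X', 'J', 'Q', 'F']
      leaf 'X' → 'X'
      leaf 'J' → 'J'
      leaf 'Q' → 'Q'
      leaf 'F' → 'F'
    → '(X,J,Q,F)'
  → '(L,M,(X,J,Q,F))'
  leaf 'K' → 'K'
  leaf 'C' → 'C'
  leaf 'B' → 'B'
→ '((L,M,(X,J,Q,F)),K,C,B)'
Final: ((L,M,(X,J,Q,F)),K,C,B);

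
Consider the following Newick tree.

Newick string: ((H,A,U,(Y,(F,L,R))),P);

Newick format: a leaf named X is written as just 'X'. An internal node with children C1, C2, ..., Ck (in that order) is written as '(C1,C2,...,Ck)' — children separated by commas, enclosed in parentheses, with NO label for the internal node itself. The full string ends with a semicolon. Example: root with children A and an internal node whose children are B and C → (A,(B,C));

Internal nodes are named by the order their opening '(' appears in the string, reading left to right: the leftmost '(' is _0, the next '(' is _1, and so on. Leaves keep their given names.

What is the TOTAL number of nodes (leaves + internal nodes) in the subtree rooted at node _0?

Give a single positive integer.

Newick: ((H,A,U,(Y,(F,L,R))),P);
Locate _0: it is the '(' at position 0 (the 1st '(' reading left to right).
Query: subtree rooted at _0
_0: subtree_size = 1 + 11
  _1: subtree_size = 1 + 9
    H: subtree_size = 1 + 0
    A: subtree_size = 1 + 0
    U: subtree_size = 1 + 0
    _2: subtree_size = 1 + 5
      Y: subtree_size = 1 + 0
      _3: subtree_size = 1 + 3
        F: subtree_size = 1 + 0
        L: subtree_size = 1 + 0
        R: subtree_size = 1 + 0
  P: subtree_size = 1 + 0
Total subtree size of _0: 12

Answer: 12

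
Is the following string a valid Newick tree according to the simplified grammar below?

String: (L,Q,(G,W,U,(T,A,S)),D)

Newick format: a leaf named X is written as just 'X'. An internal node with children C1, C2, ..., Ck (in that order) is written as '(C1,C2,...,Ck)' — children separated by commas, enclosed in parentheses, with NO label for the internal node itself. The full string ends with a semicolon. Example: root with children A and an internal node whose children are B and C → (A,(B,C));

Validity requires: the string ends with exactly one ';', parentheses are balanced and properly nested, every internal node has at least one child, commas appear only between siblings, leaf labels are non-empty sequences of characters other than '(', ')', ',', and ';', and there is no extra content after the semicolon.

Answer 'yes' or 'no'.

Input: (L,Q,(G,W,U,(T,A,S)),D)
Paren balance: 3 '(' vs 3 ')' OK
Ends with single ';': False
Full parse: FAILS (must end with ;)
Valid: False

Answer: no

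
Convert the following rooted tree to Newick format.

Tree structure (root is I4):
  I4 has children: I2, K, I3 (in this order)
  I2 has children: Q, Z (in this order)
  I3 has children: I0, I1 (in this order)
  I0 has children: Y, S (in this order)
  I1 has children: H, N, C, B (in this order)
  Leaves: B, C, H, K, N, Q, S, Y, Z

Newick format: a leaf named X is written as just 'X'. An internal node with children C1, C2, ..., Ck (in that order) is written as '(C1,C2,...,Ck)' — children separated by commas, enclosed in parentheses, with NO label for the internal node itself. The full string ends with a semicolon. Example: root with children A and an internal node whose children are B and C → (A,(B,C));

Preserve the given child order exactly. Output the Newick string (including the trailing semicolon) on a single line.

Answer: ((Q,Z),K,((Y,S),(H,N,C,B)));

Derivation:
internal I4 with children ['I2', 'K', 'I3']
  internal I2 with children ['Q', 'Z']
    leaf 'Q' → 'Q'
    leaf 'Z' → 'Z'
  → '(Q,Z)'
  leaf 'K' → 'K'
  internal I3 with children ['I0', 'I1']
    internal I0 with children ['Y', 'S']
      leaf 'Y' → 'Y'
      leaf 'S' → 'S'
    → '(Y,S)'
    internal I1 with children ['H', 'N', 'C', 'B']
      leaf 'H' → 'H'
      leaf 'N' → 'N'
      leaf 'C' → 'C'
      leaf 'B' → 'B'
    → '(H,N,C,B)'
  → '((Y,S),(H,N,C,B))'
→ '((Q,Z),K,((Y,S),(H,N,C,B)))'
Final: ((Q,Z),K,((Y,S),(H,N,C,B)));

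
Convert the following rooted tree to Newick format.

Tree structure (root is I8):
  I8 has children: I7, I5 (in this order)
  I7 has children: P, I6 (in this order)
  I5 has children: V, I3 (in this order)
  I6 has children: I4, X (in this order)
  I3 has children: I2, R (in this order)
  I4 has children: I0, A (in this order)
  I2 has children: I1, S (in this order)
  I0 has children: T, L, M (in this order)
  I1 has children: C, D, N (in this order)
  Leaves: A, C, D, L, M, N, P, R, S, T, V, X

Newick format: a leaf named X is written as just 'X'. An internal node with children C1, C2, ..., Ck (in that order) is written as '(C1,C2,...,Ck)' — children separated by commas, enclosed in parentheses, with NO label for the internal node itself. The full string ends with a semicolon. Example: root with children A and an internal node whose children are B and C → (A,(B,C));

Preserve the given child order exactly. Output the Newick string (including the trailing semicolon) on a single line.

Answer: ((P,(((T,L,M),A),X)),(V,(((C,D,N),S),R)));

Derivation:
internal I8 with children ['I7', 'I5']
  internal I7 with children ['P', 'I6']
    leaf 'P' → 'P'
    internal I6 with children ['I4', 'X']
      internal I4 with children ['I0', 'A']
        internal I0 with children ['T', 'L', 'M']
          leaf 'T' → 'T'
          leaf 'L' → 'L'
          leaf 'M' → 'M'
        → '(T,L,M)'
        leaf 'A' → 'A'
      → '((T,L,M),A)'
      leaf 'X' → 'X'
    → '(((T,L,M),A),X)'
  → '(P,(((T,L,M),A),X))'
  internal I5 with children ['V', 'I3']
    leaf 'V' → 'V'
    internal I3 with children ['I2', 'R']
      internal I2 with children ['I1', 'S']
        internal I1 with children ['C', 'D', 'N']
          leaf 'C' → 'C'
          leaf 'D' → 'D'
          leaf 'N' → 'N'
        → '(C,D,N)'
        leaf 'S' → 'S'
      → '((C,D,N),S)'
      leaf 'R' → 'R'
    → '(((C,D,N),S),R)'
  → '(V,(((C,D,N),S),R))'
→ '((P,(((T,L,M),A),X)),(V,(((C,D,N),S),R)))'
Final: ((P,(((T,L,M),A),X)),(V,(((C,D,N),S),R)));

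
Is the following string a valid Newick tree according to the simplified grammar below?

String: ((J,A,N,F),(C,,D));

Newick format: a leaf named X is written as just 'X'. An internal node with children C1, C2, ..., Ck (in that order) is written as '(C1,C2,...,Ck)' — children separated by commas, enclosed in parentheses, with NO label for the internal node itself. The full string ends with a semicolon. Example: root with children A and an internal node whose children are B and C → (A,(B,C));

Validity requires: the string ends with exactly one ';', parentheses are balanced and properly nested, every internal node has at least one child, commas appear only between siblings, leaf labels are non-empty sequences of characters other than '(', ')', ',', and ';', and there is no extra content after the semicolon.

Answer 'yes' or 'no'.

Answer: no

Derivation:
Input: ((J,A,N,F),(C,,D));
Paren balance: 3 '(' vs 3 ')' OK
Ends with single ';': True
Full parse: FAILS (empty leaf label at pos 14)
Valid: False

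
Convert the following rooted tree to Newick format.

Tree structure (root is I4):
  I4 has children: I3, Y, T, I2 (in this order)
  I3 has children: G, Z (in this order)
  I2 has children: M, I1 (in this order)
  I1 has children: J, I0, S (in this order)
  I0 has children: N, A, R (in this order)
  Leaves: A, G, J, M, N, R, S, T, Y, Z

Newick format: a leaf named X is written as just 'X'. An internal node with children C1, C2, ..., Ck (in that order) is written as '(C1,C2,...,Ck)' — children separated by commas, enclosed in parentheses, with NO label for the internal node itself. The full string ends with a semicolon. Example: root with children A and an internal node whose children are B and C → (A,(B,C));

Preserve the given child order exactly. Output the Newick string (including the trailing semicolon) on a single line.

Answer: ((G,Z),Y,T,(M,(J,(N,A,R),S)));

Derivation:
internal I4 with children ['I3', 'Y', 'T', 'I2']
  internal I3 with children ['G', 'Z']
    leaf 'G' → 'G'
    leaf 'Z' → 'Z'
  → '(G,Z)'
  leaf 'Y' → 'Y'
  leaf 'T' → 'T'
  internal I2 with children ['M', 'I1']
    leaf 'M' → 'M'
    internal I1 with children ['J', 'I0', 'S']
      leaf 'J' → 'J'
      internal I0 with children ['N', 'A', 'R']
        leaf 'N' → 'N'
        leaf 'A' → 'A'
        leaf 'R' → 'R'
      → '(N,A,R)'
      leaf 'S' → 'S'
    → '(J,(N,A,R),S)'
  → '(M,(J,(N,A,R),S))'
→ '((G,Z),Y,T,(M,(J,(N,A,R),S)))'
Final: ((G,Z),Y,T,(M,(J,(N,A,R),S)));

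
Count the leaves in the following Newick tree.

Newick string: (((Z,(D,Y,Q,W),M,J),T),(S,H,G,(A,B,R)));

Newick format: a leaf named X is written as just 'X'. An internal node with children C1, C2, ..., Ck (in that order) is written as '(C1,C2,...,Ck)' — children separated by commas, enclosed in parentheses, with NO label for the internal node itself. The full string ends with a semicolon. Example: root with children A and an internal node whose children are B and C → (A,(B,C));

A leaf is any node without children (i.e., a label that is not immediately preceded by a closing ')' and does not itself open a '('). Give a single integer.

Newick: (((Z,(D,Y,Q,W),M,J),T),(S,H,G,(A,B,R)));
Scan left-to-right; a leaf is any maximal label run not followed by '(':
  pos 3: leaf 'Z' → count = 1
  pos 6: leaf 'D' → count = 2
  pos 8: leaf 'Y' → count = 3
  pos 10: leaf 'Q' → count = 4
  pos 12: leaf 'W' → count = 5
  pos 15: leaf 'M' → count = 6
  pos 17: leaf 'J' → count = 7
  pos 20: leaf 'T' → count = 8
  pos 24: leaf 'S' → count = 9
  pos 26: leaf 'H' → count = 10
  pos 28: leaf 'G' → count = 11
  pos 31: leaf 'A' → count = 12
  pos 33: leaf 'B' → count = 13
  pos 35: leaf 'R' → count = 14
Total leaves: 14

Answer: 14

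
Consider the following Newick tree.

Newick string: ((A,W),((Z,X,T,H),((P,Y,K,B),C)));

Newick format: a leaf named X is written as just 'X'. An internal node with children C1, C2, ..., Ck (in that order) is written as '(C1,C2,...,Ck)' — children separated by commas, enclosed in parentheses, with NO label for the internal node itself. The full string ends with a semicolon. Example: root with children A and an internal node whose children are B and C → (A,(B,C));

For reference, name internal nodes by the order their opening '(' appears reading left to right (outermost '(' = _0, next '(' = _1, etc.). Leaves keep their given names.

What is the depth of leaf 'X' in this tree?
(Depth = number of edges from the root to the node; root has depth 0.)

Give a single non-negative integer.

Answer: 3

Derivation:
Newick: ((A,W),((Z,X,T,H),((P,Y,K,B),C)));
Naming internals by '(' encounter order: outermost '(' = _0, next = _1, ...
Query node: X
Path from root: _0 -> _2 -> _3 -> X
Depth of X: 3 (number of edges from root)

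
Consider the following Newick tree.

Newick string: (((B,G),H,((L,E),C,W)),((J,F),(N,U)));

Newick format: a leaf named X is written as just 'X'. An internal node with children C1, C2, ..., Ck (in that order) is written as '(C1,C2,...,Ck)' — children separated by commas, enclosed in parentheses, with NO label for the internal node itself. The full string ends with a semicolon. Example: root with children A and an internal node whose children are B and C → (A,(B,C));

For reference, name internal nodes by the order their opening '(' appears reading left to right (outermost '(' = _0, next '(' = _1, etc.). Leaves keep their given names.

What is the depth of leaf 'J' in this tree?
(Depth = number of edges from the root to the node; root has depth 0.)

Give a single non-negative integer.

Newick: (((B,G),H,((L,E),C,W)),((J,F),(N,U)));
Naming internals by '(' encounter order: outermost '(' = _0, next = _1, ...
Query node: J
Path from root: _0 -> _5 -> _6 -> J
Depth of J: 3 (number of edges from root)

Answer: 3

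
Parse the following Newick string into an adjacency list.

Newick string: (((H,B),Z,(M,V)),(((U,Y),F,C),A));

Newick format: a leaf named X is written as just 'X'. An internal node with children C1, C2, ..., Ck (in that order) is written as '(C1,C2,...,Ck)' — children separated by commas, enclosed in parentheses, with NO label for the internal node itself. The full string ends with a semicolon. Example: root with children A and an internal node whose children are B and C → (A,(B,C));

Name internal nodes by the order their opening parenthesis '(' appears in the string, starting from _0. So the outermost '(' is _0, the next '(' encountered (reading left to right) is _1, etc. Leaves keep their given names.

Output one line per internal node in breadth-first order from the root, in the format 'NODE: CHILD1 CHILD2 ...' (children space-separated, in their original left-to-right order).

Answer: _0: _1 _4
_1: _2 Z _3
_4: _5 A
_2: H B
_3: M V
_5: _6 F C
_6: U Y

Derivation:
Input: (((H,B),Z,(M,V)),(((U,Y),F,C),A));
Scanning left-to-right, naming '(' by encounter order:
  pos 0: '(' -> open internal node _0 (depth 1)
  pos 1: '(' -> open internal node _1 (depth 2)
  pos 2: '(' -> open internal node _2 (depth 3)
  pos 6: ')' -> close internal node _2 (now at depth 2)
  pos 10: '(' -> open internal node _3 (depth 3)
  pos 14: ')' -> close internal node _3 (now at depth 2)
  pos 15: ')' -> close internal node _1 (now at depth 1)
  pos 17: '(' -> open internal node _4 (depth 2)
  pos 18: '(' -> open internal node _5 (depth 3)
  pos 19: '(' -> open internal node _6 (depth 4)
  pos 23: ')' -> close internal node _6 (now at depth 3)
  pos 28: ')' -> close internal node _5 (now at depth 2)
  pos 31: ')' -> close internal node _4 (now at depth 1)
  pos 32: ')' -> close internal node _0 (now at depth 0)
Total internal nodes: 7
BFS adjacency from root:
  _0: _1 _4
  _1: _2 Z _3
  _4: _5 A
  _2: H B
  _3: M V
  _5: _6 F C
  _6: U Y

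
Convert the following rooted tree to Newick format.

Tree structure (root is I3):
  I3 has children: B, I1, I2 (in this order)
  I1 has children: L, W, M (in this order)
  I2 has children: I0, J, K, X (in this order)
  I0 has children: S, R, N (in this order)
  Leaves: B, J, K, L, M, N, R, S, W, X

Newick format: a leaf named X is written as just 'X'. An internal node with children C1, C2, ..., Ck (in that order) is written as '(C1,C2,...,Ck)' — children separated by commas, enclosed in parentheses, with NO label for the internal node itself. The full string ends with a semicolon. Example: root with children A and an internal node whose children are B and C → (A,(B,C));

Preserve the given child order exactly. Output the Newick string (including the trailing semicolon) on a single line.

Answer: (B,(L,W,M),((S,R,N),J,K,X));

Derivation:
internal I3 with children ['B', 'I1', 'I2']
  leaf 'B' → 'B'
  internal I1 with children ['L', 'W', 'M']
    leaf 'L' → 'L'
    leaf 'W' → 'W'
    leaf 'M' → 'M'
  → '(L,W,M)'
  internal I2 with children ['I0', 'J', 'K', 'X']
    internal I0 with children ['S', 'R', 'N']
      leaf 'S' → 'S'
      leaf 'R' → 'R'
      leaf 'N' → 'N'
    → '(S,R,N)'
    leaf 'J' → 'J'
    leaf 'K' → 'K'
    leaf 'X' → 'X'
  → '((S,R,N),J,K,X)'
→ '(B,(L,W,M),((S,R,N),J,K,X))'
Final: (B,(L,W,M),((S,R,N),J,K,X));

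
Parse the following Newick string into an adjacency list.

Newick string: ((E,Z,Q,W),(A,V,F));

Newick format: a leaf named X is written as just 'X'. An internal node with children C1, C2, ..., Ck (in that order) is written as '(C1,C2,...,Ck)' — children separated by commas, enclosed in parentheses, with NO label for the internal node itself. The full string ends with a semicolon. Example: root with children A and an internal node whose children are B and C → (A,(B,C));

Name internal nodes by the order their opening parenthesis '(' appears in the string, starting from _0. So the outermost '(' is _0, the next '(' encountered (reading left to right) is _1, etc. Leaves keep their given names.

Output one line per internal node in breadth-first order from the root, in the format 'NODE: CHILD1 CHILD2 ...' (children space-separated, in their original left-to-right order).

Answer: _0: _1 _2
_1: E Z Q W
_2: A V F

Derivation:
Input: ((E,Z,Q,W),(A,V,F));
Scanning left-to-right, naming '(' by encounter order:
  pos 0: '(' -> open internal node _0 (depth 1)
  pos 1: '(' -> open internal node _1 (depth 2)
  pos 9: ')' -> close internal node _1 (now at depth 1)
  pos 11: '(' -> open internal node _2 (depth 2)
  pos 17: ')' -> close internal node _2 (now at depth 1)
  pos 18: ')' -> close internal node _0 (now at depth 0)
Total internal nodes: 3
BFS adjacency from root:
  _0: _1 _2
  _1: E Z Q W
  _2: A V F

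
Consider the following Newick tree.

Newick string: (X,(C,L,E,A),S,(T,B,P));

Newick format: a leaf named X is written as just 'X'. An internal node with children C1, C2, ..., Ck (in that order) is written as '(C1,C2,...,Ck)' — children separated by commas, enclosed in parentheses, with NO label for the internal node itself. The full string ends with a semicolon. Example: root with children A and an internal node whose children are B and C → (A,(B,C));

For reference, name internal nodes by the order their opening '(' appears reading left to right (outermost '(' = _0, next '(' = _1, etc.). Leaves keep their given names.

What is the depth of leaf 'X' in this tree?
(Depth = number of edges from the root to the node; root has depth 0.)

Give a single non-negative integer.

Newick: (X,(C,L,E,A),S,(T,B,P));
Naming internals by '(' encounter order: outermost '(' = _0, next = _1, ...
Query node: X
Path from root: _0 -> X
Depth of X: 1 (number of edges from root)

Answer: 1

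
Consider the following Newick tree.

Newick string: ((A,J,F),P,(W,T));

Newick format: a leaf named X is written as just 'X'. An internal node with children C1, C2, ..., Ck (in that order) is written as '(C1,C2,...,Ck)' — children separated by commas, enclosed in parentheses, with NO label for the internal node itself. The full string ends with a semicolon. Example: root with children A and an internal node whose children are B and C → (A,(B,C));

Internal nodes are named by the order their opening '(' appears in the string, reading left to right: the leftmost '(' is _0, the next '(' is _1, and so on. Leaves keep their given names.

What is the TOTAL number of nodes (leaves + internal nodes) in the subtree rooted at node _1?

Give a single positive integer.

Newick: ((A,J,F),P,(W,T));
Locate _1: it is the '(' at position 1 (the 2nd '(' reading left to right).
Query: subtree rooted at _1
_1: subtree_size = 1 + 3
  A: subtree_size = 1 + 0
  J: subtree_size = 1 + 0
  F: subtree_size = 1 + 0
Total subtree size of _1: 4

Answer: 4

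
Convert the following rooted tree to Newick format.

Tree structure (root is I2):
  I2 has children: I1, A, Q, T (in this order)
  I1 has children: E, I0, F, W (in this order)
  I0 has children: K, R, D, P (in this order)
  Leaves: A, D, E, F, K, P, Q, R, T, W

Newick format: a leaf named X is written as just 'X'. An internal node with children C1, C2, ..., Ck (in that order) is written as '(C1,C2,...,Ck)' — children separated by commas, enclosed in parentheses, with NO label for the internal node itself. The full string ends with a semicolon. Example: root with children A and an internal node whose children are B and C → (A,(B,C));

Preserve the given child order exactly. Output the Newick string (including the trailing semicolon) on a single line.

internal I2 with children ['I1', 'A', 'Q', 'T']
  internal I1 with children ['E', 'I0', 'F', 'W']
    leaf 'E' → 'E'
    internal I0 with children ['K', 'R', 'D', 'P']
      leaf 'K' → 'K'
      leaf 'R' → 'R'
      leaf 'D' → 'D'
      leaf 'P' → 'P'
    → '(K,R,D,P)'
    leaf 'F' → 'F'
    leaf 'W' → 'W'
  → '(E,(K,R,D,P),F,W)'
  leaf 'A' → 'A'
  leaf 'Q' → 'Q'
  leaf 'T' → 'T'
→ '((E,(K,R,D,P),F,W),A,Q,T)'
Final: ((E,(K,R,D,P),F,W),A,Q,T);

Answer: ((E,(K,R,D,P),F,W),A,Q,T);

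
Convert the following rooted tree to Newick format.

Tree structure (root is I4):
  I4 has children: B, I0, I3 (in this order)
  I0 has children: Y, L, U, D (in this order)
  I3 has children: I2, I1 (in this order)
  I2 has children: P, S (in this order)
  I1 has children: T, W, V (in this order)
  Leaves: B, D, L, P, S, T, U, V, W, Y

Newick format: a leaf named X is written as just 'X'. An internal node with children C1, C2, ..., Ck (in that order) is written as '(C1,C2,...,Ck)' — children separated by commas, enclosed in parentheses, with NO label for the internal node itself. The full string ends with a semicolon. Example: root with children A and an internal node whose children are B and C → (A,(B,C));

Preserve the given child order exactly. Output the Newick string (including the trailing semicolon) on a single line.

internal I4 with children ['B', 'I0', 'I3']
  leaf 'B' → 'B'
  internal I0 with children ['Y', 'L', 'U', 'D']
    leaf 'Y' → 'Y'
    leaf 'L' → 'L'
    leaf 'U' → 'U'
    leaf 'D' → 'D'
  → '(Y,L,U,D)'
  internal I3 with children ['I2', 'I1']
    internal I2 with children ['P', 'S']
      leaf 'P' → 'P'
      leaf 'S' → 'S'
    → '(P,S)'
    internal I1 with children ['T', 'W', 'V']
      leaf 'T' → 'T'
      leaf 'W' → 'W'
      leaf 'V' → 'V'
    → '(T,W,V)'
  → '((P,S),(T,W,V))'
→ '(B,(Y,L,U,D),((P,S),(T,W,V)))'
Final: (B,(Y,L,U,D),((P,S),(T,W,V)));

Answer: (B,(Y,L,U,D),((P,S),(T,W,V)));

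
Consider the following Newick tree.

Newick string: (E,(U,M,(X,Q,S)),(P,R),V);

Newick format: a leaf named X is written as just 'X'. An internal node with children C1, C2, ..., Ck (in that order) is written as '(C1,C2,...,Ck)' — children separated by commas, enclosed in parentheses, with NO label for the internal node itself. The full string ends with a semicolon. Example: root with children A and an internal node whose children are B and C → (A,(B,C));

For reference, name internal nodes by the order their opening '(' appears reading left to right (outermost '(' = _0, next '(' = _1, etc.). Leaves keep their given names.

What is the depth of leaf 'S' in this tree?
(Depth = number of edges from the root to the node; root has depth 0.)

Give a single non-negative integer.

Newick: (E,(U,M,(X,Q,S)),(P,R),V);
Naming internals by '(' encounter order: outermost '(' = _0, next = _1, ...
Query node: S
Path from root: _0 -> _1 -> _2 -> S
Depth of S: 3 (number of edges from root)

Answer: 3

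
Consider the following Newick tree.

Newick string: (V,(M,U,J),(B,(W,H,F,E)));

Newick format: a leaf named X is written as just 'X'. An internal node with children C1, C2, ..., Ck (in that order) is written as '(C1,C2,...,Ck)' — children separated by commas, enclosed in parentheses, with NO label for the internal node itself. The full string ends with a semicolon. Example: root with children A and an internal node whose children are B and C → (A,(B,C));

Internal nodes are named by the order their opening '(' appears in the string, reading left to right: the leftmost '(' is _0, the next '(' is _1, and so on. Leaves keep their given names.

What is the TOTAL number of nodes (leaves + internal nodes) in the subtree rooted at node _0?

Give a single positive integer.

Newick: (V,(M,U,J),(B,(W,H,F,E)));
Locate _0: it is the '(' at position 0 (the 1st '(' reading left to right).
Query: subtree rooted at _0
_0: subtree_size = 1 + 12
  V: subtree_size = 1 + 0
  _1: subtree_size = 1 + 3
    M: subtree_size = 1 + 0
    U: subtree_size = 1 + 0
    J: subtree_size = 1 + 0
  _2: subtree_size = 1 + 6
    B: subtree_size = 1 + 0
    _3: subtree_size = 1 + 4
      W: subtree_size = 1 + 0
      H: subtree_size = 1 + 0
      F: subtree_size = 1 + 0
      E: subtree_size = 1 + 0
Total subtree size of _0: 13

Answer: 13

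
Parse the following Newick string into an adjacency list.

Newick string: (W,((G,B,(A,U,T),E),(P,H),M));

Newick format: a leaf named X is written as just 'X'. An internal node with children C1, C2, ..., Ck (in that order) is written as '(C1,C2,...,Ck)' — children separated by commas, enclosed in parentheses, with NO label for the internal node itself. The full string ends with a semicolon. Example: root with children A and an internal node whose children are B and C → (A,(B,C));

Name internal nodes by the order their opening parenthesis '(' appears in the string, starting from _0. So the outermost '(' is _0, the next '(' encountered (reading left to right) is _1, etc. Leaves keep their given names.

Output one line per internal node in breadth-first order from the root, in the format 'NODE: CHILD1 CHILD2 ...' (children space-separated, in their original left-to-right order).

Answer: _0: W _1
_1: _2 _4 M
_2: G B _3 E
_4: P H
_3: A U T

Derivation:
Input: (W,((G,B,(A,U,T),E),(P,H),M));
Scanning left-to-right, naming '(' by encounter order:
  pos 0: '(' -> open internal node _0 (depth 1)
  pos 3: '(' -> open internal node _1 (depth 2)
  pos 4: '(' -> open internal node _2 (depth 3)
  pos 9: '(' -> open internal node _3 (depth 4)
  pos 15: ')' -> close internal node _3 (now at depth 3)
  pos 18: ')' -> close internal node _2 (now at depth 2)
  pos 20: '(' -> open internal node _4 (depth 3)
  pos 24: ')' -> close internal node _4 (now at depth 2)
  pos 27: ')' -> close internal node _1 (now at depth 1)
  pos 28: ')' -> close internal node _0 (now at depth 0)
Total internal nodes: 5
BFS adjacency from root:
  _0: W _1
  _1: _2 _4 M
  _2: G B _3 E
  _4: P H
  _3: A U T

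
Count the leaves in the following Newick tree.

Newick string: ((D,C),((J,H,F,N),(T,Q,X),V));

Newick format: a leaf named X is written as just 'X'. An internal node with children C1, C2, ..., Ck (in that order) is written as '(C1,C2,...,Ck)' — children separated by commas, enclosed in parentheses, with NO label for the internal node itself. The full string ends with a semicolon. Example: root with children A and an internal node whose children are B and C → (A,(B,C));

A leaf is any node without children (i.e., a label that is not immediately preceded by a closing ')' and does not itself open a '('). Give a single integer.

Newick: ((D,C),((J,H,F,N),(T,Q,X),V));
Scan left-to-right; a leaf is any maximal label run not followed by '(':
  pos 2: leaf 'D' → count = 1
  pos 4: leaf 'C' → count = 2
  pos 9: leaf 'J' → count = 3
  pos 11: leaf 'H' → count = 4
  pos 13: leaf 'F' → count = 5
  pos 15: leaf 'N' → count = 6
  pos 19: leaf 'T' → count = 7
  pos 21: leaf 'Q' → count = 8
  pos 23: leaf 'X' → count = 9
  pos 26: leaf 'V' → count = 10
Total leaves: 10

Answer: 10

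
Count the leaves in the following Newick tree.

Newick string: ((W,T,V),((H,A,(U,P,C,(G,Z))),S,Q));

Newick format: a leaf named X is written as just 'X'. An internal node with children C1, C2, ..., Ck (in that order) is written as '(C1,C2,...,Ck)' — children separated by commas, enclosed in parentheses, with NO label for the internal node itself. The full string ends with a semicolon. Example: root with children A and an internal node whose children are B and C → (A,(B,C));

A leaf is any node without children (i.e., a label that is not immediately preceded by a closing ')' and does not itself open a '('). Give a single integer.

Answer: 12

Derivation:
Newick: ((W,T,V),((H,A,(U,P,C,(G,Z))),S,Q));
Scan left-to-right; a leaf is any maximal label run not followed by '(':
  pos 2: leaf 'W' → count = 1
  pos 4: leaf 'T' → count = 2
  pos 6: leaf 'V' → count = 3
  pos 11: leaf 'H' → count = 4
  pos 13: leaf 'A' → count = 5
  pos 16: leaf 'U' → count = 6
  pos 18: leaf 'P' → count = 7
  pos 20: leaf 'C' → count = 8
  pos 23: leaf 'G' → count = 9
  pos 25: leaf 'Z' → count = 10
  pos 30: leaf 'S' → count = 11
  pos 32: leaf 'Q' → count = 12
Total leaves: 12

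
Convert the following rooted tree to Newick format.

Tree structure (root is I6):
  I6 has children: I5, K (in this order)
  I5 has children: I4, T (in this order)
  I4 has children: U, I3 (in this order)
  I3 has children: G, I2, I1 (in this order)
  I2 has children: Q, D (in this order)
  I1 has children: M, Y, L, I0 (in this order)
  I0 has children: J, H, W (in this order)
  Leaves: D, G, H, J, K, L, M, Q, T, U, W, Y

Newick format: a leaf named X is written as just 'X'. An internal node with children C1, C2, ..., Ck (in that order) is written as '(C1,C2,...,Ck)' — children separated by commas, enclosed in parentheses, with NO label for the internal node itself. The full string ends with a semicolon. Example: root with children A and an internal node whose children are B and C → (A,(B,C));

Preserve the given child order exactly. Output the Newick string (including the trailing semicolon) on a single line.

Answer: (((U,(G,(Q,D),(M,Y,L,(J,H,W)))),T),K);

Derivation:
internal I6 with children ['I5', 'K']
  internal I5 with children ['I4', 'T']
    internal I4 with children ['U', 'I3']
      leaf 'U' → 'U'
      internal I3 with children ['G', 'I2', 'I1']
        leaf 'G' → 'G'
        internal I2 with children ['Q', 'D']
          leaf 'Q' → 'Q'
          leaf 'D' → 'D'
        → '(Q,D)'
        internal I1 with children ['M', 'Y', 'L', 'I0']
          leaf 'M' → 'M'
          leaf 'Y' → 'Y'
          leaf 'L' → 'L'
          internal I0 with children ['J', 'H', 'W']
            leaf 'J' → 'J'
            leaf 'H' → 'H'
            leaf 'W' → 'W'
          → '(J,H,W)'
        → '(M,Y,L,(J,H,W))'
      → '(G,(Q,D),(M,Y,L,(J,H,W)))'
    → '(U,(G,(Q,D),(M,Y,L,(J,H,W))))'
    leaf 'T' → 'T'
  → '((U,(G,(Q,D),(M,Y,L,(J,H,W)))),T)'
  leaf 'K' → 'K'
→ '(((U,(G,(Q,D),(M,Y,L,(J,H,W)))),T),K)'
Final: (((U,(G,(Q,D),(M,Y,L,(J,H,W)))),T),K);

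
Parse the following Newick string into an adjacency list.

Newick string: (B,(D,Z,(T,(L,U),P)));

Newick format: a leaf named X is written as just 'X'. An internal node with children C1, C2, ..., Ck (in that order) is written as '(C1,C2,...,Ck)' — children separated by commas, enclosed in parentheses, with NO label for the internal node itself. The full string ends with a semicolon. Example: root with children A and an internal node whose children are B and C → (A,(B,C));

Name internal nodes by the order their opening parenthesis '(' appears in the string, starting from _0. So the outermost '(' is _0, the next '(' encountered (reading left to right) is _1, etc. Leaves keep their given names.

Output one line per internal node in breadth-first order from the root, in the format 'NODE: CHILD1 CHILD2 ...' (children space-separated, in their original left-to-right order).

Input: (B,(D,Z,(T,(L,U),P)));
Scanning left-to-right, naming '(' by encounter order:
  pos 0: '(' -> open internal node _0 (depth 1)
  pos 3: '(' -> open internal node _1 (depth 2)
  pos 8: '(' -> open internal node _2 (depth 3)
  pos 11: '(' -> open internal node _3 (depth 4)
  pos 15: ')' -> close internal node _3 (now at depth 3)
  pos 18: ')' -> close internal node _2 (now at depth 2)
  pos 19: ')' -> close internal node _1 (now at depth 1)
  pos 20: ')' -> close internal node _0 (now at depth 0)
Total internal nodes: 4
BFS adjacency from root:
  _0: B _1
  _1: D Z _2
  _2: T _3 P
  _3: L U

Answer: _0: B _1
_1: D Z _2
_2: T _3 P
_3: L U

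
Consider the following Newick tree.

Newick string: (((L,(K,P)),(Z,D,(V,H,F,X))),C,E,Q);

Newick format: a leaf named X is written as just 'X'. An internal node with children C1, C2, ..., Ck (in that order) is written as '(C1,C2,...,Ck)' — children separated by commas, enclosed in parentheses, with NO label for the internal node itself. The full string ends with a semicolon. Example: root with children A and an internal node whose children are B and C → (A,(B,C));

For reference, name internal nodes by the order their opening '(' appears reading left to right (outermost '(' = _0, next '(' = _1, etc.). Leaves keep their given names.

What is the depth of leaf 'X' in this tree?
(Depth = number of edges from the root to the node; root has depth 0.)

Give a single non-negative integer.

Newick: (((L,(K,P)),(Z,D,(V,H,F,X))),C,E,Q);
Naming internals by '(' encounter order: outermost '(' = _0, next = _1, ...
Query node: X
Path from root: _0 -> _1 -> _4 -> _5 -> X
Depth of X: 4 (number of edges from root)

Answer: 4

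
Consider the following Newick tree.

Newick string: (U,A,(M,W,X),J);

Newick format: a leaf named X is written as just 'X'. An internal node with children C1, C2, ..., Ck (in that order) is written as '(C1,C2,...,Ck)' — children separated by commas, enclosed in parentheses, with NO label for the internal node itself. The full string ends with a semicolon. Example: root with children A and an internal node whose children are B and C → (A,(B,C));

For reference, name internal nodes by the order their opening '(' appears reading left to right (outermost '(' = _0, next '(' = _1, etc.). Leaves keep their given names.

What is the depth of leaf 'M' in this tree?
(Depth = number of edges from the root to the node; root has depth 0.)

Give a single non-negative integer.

Newick: (U,A,(M,W,X),J);
Naming internals by '(' encounter order: outermost '(' = _0, next = _1, ...
Query node: M
Path from root: _0 -> _1 -> M
Depth of M: 2 (number of edges from root)

Answer: 2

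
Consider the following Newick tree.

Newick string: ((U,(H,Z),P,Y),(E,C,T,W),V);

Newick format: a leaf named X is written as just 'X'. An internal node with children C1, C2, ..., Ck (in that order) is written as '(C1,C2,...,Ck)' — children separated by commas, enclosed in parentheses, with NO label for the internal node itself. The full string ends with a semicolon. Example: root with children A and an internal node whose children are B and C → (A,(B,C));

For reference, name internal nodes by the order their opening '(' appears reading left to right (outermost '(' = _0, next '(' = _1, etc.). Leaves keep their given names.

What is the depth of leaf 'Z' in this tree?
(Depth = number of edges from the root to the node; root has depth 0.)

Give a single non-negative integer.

Answer: 3

Derivation:
Newick: ((U,(H,Z),P,Y),(E,C,T,W),V);
Naming internals by '(' encounter order: outermost '(' = _0, next = _1, ...
Query node: Z
Path from root: _0 -> _1 -> _2 -> Z
Depth of Z: 3 (number of edges from root)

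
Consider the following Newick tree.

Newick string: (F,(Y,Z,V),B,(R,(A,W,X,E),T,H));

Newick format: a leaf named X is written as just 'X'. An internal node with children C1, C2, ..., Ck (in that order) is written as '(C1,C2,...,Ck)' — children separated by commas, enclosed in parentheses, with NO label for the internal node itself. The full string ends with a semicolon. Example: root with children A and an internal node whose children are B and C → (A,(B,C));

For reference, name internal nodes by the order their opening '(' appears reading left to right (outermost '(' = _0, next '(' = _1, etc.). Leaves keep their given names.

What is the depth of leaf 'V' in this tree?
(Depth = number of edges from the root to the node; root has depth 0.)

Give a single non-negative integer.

Answer: 2

Derivation:
Newick: (F,(Y,Z,V),B,(R,(A,W,X,E),T,H));
Naming internals by '(' encounter order: outermost '(' = _0, next = _1, ...
Query node: V
Path from root: _0 -> _1 -> V
Depth of V: 2 (number of edges from root)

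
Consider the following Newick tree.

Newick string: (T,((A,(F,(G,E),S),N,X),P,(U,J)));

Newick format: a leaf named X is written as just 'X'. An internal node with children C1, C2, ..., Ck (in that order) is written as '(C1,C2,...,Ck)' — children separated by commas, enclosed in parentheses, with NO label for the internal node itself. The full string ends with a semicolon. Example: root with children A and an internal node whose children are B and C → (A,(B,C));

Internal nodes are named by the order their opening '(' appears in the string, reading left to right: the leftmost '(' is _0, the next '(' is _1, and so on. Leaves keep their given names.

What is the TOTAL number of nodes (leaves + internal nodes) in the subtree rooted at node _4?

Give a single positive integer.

Newick: (T,((A,(F,(G,E),S),N,X),P,(U,J)));
Locate _4: it is the '(' at position 10 (the 5th '(' reading left to right).
Query: subtree rooted at _4
_4: subtree_size = 1 + 2
  G: subtree_size = 1 + 0
  E: subtree_size = 1 + 0
Total subtree size of _4: 3

Answer: 3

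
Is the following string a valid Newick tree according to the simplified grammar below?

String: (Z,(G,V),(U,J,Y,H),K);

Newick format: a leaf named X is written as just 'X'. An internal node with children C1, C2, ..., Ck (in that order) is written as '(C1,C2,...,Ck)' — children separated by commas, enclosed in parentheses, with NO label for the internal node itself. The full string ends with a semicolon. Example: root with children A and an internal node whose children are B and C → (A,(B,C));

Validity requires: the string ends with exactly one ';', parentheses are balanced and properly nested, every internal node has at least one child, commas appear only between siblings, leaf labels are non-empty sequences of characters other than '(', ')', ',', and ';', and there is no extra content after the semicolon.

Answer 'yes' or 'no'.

Input: (Z,(G,V),(U,J,Y,H),K);
Paren balance: 3 '(' vs 3 ')' OK
Ends with single ';': True
Full parse: OK
Valid: True

Answer: yes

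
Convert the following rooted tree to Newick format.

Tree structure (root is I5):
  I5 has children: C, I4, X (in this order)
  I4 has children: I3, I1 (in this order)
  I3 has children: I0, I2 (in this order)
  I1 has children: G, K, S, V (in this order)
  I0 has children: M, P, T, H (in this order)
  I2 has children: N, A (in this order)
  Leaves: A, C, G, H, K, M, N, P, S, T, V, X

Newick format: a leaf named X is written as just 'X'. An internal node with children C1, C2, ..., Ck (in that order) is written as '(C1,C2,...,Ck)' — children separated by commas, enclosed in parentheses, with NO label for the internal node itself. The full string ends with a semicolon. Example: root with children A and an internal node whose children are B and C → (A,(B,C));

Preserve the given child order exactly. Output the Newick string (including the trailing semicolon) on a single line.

Answer: (C,(((M,P,T,H),(N,A)),(G,K,S,V)),X);

Derivation:
internal I5 with children ['C', 'I4', 'X']
  leaf 'C' → 'C'
  internal I4 with children ['I3', 'I1']
    internal I3 with children ['I0', 'I2']
      internal I0 with children ['M', 'P', 'T', 'H']
        leaf 'M' → 'M'
        leaf 'P' → 'P'
        leaf 'T' → 'T'
        leaf 'H' → 'H'
      → '(M,P,T,H)'
      internal I2 with children ['N', 'A']
        leaf 'N' → 'N'
        leaf 'A' → 'A'
      → '(N,A)'
    → '((M,P,T,H),(N,A))'
    internal I1 with children ['G', 'K', 'S', 'V']
      leaf 'G' → 'G'
      leaf 'K' → 'K'
      leaf 'S' → 'S'
      leaf 'V' → 'V'
    → '(G,K,S,V)'
  → '(((M,P,T,H),(N,A)),(G,K,S,V))'
  leaf 'X' → 'X'
→ '(C,(((M,P,T,H),(N,A)),(G,K,S,V)),X)'
Final: (C,(((M,P,T,H),(N,A)),(G,K,S,V)),X);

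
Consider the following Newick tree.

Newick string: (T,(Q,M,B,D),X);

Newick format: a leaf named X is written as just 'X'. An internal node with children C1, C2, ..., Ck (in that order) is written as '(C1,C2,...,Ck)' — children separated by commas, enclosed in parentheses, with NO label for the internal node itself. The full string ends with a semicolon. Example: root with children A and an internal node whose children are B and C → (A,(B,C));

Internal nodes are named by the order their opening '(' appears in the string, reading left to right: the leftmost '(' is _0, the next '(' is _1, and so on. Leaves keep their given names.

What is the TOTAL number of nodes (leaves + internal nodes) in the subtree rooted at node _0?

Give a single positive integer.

Answer: 8

Derivation:
Newick: (T,(Q,M,B,D),X);
Locate _0: it is the '(' at position 0 (the 1st '(' reading left to right).
Query: subtree rooted at _0
_0: subtree_size = 1 + 7
  T: subtree_size = 1 + 0
  _1: subtree_size = 1 + 4
    Q: subtree_size = 1 + 0
    M: subtree_size = 1 + 0
    B: subtree_size = 1 + 0
    D: subtree_size = 1 + 0
  X: subtree_size = 1 + 0
Total subtree size of _0: 8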